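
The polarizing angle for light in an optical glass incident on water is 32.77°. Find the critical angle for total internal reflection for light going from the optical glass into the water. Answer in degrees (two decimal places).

From Brewster, n₂/n₁ = tan θ_B = tan 32.77° = 0.6437.
Then sin θ_c = n₂/n₁ = 0.6437, so θ_c = arcsin 0.6437 = 40.07°.

θ_c ≈ 40.07°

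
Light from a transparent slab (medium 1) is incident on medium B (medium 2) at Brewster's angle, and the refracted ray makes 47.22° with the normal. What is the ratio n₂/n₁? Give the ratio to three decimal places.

n₂/n₁ ≈ 0.925

θ_B + θ_t = 90°, so θ_B = 90° − 47.22° = 42.78°.
Then n₂/n₁ = tan θ_B = tan 42.78° = 0.925.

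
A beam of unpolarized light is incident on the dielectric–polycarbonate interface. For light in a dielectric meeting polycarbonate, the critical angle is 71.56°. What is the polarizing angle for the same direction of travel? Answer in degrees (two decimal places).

θ_B ≈ 43.49°

At the critical angle sin θ_c = n₂/n₁, giving n₂/n₁ = sin 71.56° = 0.9487.
Then tan θ_B = n₂/n₁ = 0.9487, so θ_B = arctan 0.9487 = 43.49°.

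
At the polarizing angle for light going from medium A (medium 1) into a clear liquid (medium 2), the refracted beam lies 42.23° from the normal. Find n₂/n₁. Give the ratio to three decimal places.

At Brewster incidence θ_B = 90° − θ_t = 90° − 42.23° = 47.77°.
tan θ_B = n₂/n₁, so n₂/n₁ = tan 47.77° = 1.102.

n₂/n₁ ≈ 1.102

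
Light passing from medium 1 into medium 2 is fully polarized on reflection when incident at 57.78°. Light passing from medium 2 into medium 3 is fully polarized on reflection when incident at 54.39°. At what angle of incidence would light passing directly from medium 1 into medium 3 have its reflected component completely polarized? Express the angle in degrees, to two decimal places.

Each Brewster angle gives a ratio: n₂/n₁ = tan 57.78° = 1.5867, n₃/n₂ = tan 54.39° = 1.3963.
n₃/n₁ = 2.2155. Then tan θ_B(1→3) = n₃/n₁, so θ_B(1→3) = arctan(2.2155) = 65.71°.

θ_B ≈ 65.71°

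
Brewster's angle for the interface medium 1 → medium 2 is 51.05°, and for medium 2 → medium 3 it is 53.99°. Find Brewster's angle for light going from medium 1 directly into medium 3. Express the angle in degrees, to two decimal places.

θ_B ≈ 59.57°

tan θ_B(1→2) = n₂/n₁ = tan 51.05° = 1.2371.
tan θ_B(2→3) = n₃/n₂ = tan 53.99° = 1.3759.
So n₃/n₁ = (n₂/n₁)(n₃/n₂) = 1.2371 × 1.3759 = 1.7021.
θ_B(1→3) = arctan(1.7021) = 59.57°.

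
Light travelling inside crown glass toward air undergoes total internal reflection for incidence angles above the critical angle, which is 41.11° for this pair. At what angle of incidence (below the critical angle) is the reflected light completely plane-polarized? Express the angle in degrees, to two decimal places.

At the critical angle sin θ_c = n₂/n₁, giving n₂/n₁ = sin 41.11° = 0.6575.
Then tan θ_B = n₂/n₁ = 0.6575, so θ_B = arctan 0.6575 = 33.33°.

θ_B ≈ 33.33°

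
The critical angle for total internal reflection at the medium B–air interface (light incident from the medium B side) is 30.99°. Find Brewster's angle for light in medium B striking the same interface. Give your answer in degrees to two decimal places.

θ_B ≈ 27.24°

At the critical angle sin θ_c = n₂/n₁, giving n₂/n₁ = sin 30.99° = 0.5149.
Then tan θ_B = n₂/n₁ = 0.5149, so θ_B = arctan 0.5149 = 27.24°.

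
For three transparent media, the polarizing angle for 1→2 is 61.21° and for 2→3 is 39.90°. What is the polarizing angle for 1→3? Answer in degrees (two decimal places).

n₂/n₁ = tan 61.21° = 1.8197 and n₃/n₂ = tan 39.90° = 0.8361.
So n₃/n₁ = (n₂/n₁)(n₃/n₂) = 1.8197 × 0.8361 = 1.5215.
θ_B(1→3) = arctan(1.5215) = 56.69°.

θ_B ≈ 56.69°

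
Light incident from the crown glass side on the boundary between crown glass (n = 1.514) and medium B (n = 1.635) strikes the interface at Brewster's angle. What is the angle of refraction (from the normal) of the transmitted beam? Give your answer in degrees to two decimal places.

θ_t ≈ 42.80°

θ_B = arctan(n₂/n₁) = arctan(1.635/1.514) = 47.20°.
Since θ_B + θ_t = 90° at Brewster incidence, θ_t = 90° − 47.20° = 42.80°.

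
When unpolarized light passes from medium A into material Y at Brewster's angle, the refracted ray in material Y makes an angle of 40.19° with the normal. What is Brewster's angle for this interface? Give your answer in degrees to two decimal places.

Brewster's condition makes the reflected and refracted beams perpendicular: θ_B + θ_t = 90°.
θ_B = 90° − 40.19° = 49.81°.

θ_B ≈ 49.81°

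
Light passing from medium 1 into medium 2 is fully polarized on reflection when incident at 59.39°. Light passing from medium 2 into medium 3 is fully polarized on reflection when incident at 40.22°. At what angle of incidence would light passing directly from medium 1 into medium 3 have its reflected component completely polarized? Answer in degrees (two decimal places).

n₂/n₁ = tan 59.39° = 1.6902 and n₃/n₂ = tan 40.22° = 0.8457.
Multiplying, n₃/n₁ = 1.6902 × 0.8457 = 1.4294, and θ_B(1→3) = arctan 1.4294 = 55.02°.

θ_B ≈ 55.02°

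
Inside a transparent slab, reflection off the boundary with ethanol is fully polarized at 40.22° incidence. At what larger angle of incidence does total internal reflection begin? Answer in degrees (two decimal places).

tan θ_B = n₂/n₁ = tan 40.22° = 0.8457.
Total internal reflection: sin θ_c = n₂/n₁ = 0.8457.
θ_c = arcsin(0.8457) = 57.74°.

θ_c ≈ 57.74°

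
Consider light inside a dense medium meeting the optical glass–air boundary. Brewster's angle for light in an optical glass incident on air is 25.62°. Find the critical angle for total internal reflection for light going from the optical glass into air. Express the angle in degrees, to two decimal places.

From Brewster, n₂/n₁ = tan θ_B = tan 25.62° = 0.4795.
Then sin θ_c = n₂/n₁ = 0.4795, so θ_c = arcsin 0.4795 = 28.66°.

θ_c ≈ 28.66°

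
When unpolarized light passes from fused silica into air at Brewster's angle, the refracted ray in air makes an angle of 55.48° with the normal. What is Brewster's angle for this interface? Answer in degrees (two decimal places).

At Brewster's angle the reflected and refracted rays are perpendicular, so θ_B + θ_t = 90°.
θ_B = 90° − 55.48° = 34.52°.

θ_B ≈ 34.52°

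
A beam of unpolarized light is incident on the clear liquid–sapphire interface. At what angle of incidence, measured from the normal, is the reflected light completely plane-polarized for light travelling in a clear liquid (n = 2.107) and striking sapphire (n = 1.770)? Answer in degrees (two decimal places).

θ_B ≈ 40.03°

At Brewster's angle the reflected and refracted rays are perpendicular, which with Snell's law gives tan θ_B = n₂/n₁.
tan θ_B = n₂/n₁ = 1.770/2.107 = 0.8401.
So θ_B = arctan 0.8401 = 40.03°.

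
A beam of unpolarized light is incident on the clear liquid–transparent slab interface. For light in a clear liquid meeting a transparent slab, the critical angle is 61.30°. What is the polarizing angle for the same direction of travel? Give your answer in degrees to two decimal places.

θ_B ≈ 41.26°

At the critical angle sin θ_c = n₂/n₁, giving n₂/n₁ = sin 61.30° = 0.8771.
Then tan θ_B = n₂/n₁ = 0.8771, so θ_B = arctan 0.8771 = 41.26°.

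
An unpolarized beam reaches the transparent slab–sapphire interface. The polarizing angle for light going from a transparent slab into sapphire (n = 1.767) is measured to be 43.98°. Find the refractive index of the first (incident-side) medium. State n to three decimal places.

Full polarization of the reflected beam means tan θ_B = n₂/n₁, where n₁ is the incident medium (a transparent slab).
n₁ = n₂ / tan θ_B = 1.767 / tan 43.98° = 1.831.

n ≈ 1.831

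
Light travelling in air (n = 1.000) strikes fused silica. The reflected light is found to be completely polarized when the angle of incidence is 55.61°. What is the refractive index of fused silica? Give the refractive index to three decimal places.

At the Brewster angle, tan θ_B = n₂/n₁ with n₁ on the incident side (air) and n₂ on the transmitted side (fused silica).
n₂ = n₁ tan θ_B = 1.000 × tan 55.61° = 1.461.

n ≈ 1.461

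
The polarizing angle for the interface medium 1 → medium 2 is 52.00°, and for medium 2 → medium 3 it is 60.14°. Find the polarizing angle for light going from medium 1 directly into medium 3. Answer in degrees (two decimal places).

Each Brewster angle gives a ratio: n₂/n₁ = tan 52.00° = 1.2799, n₃/n₂ = tan 60.14° = 1.7419.
n₃/n₁ = 2.2295. Then tan θ_B(1→3) = n₃/n₁, so θ_B(1→3) = arctan(2.2295) = 65.84°.

θ_B ≈ 65.84°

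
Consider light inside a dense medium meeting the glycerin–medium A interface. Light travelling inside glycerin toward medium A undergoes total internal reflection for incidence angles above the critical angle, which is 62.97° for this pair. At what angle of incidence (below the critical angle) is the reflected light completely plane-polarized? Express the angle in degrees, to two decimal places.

At the critical angle sin θ_c = n₂/n₁, giving n₂/n₁ = sin 62.97° = 0.8908.
Then tan θ_B = n₂/n₁ = 0.8908, so θ_B = arctan 0.8908 = 41.69°.

θ_B ≈ 41.69°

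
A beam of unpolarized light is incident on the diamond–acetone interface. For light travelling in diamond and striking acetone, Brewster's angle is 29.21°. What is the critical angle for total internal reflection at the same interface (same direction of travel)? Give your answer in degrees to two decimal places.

θ_c ≈ 33.99°

From Brewster, n₂/n₁ = tan θ_B = tan 29.21° = 0.5591.
Then sin θ_c = n₂/n₁ = 0.5591, so θ_c = arcsin 0.5591 = 33.99°.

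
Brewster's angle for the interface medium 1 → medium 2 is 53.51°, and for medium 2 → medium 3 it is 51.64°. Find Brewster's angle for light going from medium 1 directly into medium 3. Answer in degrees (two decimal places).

θ_B ≈ 59.65°

n₂/n₁ = tan 53.51° = 1.3519 and n₃/n₂ = tan 51.64° = 1.2635.
So n₃/n₁ = (n₂/n₁)(n₃/n₂) = 1.3519 × 1.2635 = 1.7081.
θ_B(1→3) = arctan(1.7081) = 59.65°.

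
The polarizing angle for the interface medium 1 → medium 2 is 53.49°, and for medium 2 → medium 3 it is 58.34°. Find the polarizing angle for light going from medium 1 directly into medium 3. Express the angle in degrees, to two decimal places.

n₂/n₁ = tan 53.49° = 1.3509 and n₃/n₂ = tan 58.34° = 1.6217.
So n₃/n₁ = (n₂/n₁)(n₃/n₂) = 1.3509 × 1.6217 = 2.1908.
θ_B(1→3) = arctan(2.1908) = 65.47°.

θ_B ≈ 65.47°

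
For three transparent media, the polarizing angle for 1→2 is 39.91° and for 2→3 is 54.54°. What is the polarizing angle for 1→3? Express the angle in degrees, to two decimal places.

Each Brewster angle gives a ratio: n₂/n₁ = tan 39.91° = 0.8364, n₃/n₂ = tan 54.54° = 1.4040.
So n₃/n₁ = (n₂/n₁)(n₃/n₂) = 0.8364 × 1.4040 = 1.1744.
θ_B(1→3) = arctan(1.1744) = 49.58°.

θ_B ≈ 49.58°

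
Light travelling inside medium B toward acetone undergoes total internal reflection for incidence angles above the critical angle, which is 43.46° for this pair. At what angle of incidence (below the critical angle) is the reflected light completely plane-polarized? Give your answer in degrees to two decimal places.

θ_B ≈ 34.52°

At the critical angle sin θ_c = n₂/n₁, giving n₂/n₁ = sin 43.46° = 0.6878.
Then tan θ_B = n₂/n₁ = 0.6878, so θ_B = arctan 0.6878 = 34.52°.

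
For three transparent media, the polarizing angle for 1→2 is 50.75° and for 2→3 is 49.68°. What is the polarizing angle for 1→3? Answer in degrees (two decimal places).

n₂/n₁ = tan 50.75° = 1.2239 and n₃/n₂ = tan 49.68° = 1.1783.
n₃/n₁ = 1.4422. Then tan θ_B(1→3) = n₃/n₁, so θ_B(1→3) = arctan(1.4422) = 55.26°.

θ_B ≈ 55.26°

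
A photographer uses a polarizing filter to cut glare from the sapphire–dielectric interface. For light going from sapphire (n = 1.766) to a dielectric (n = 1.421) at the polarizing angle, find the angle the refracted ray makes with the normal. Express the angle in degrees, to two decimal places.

tan θ_B = n₂/n₁ = 1.421/1.766 = 0.8046, so θ_B = 38.82°.
The refracted ray is perpendicular to the reflected ray, so θ_t = 90° − θ_B = 51.18°.

θ_t ≈ 51.18°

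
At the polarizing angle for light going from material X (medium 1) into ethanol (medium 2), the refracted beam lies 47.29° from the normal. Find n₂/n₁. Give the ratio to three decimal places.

At Brewster incidence θ_B = 90° − θ_t = 90° − 47.29° = 42.71°.
tan θ_B = n₂/n₁, so n₂/n₁ = tan 42.71° = 0.923.

n₂/n₁ ≈ 0.923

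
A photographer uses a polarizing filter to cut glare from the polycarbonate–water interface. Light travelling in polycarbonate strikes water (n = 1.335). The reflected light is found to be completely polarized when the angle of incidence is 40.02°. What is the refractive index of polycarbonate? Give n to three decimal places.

Full polarization of the reflected beam means tan θ_B = n₂/n₁, where n₁ is the incident medium (polycarbonate).
n₁ = n₂ / tan θ_B = 1.335 / tan 40.02° = 1.590.

n ≈ 1.590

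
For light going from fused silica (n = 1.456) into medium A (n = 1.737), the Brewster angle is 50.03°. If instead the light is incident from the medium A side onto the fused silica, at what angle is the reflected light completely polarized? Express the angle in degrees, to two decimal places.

θ_B' ≈ 39.97°

The two Brewster angles are complementary: θ_B' = 90° − θ_B = 90° − 50.03° = 39.97°.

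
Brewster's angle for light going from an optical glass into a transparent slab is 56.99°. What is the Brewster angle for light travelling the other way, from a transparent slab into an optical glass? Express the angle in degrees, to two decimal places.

tan θ_B' = n₁/n₂ = 1/tan θ_B, so θ_B' = 90° − θ_B.
θ_B' = 90° − 56.99° = 33.01°.

θ_B' ≈ 33.01°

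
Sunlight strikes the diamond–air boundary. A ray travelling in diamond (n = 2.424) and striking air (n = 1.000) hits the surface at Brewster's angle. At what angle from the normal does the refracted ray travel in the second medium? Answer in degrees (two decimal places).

θ_B = arctan(n₂/n₁) = arctan(1.000/2.424) = 22.42°.
The refracted ray is perpendicular to the reflected ray, so θ_t = 90° − θ_B = 67.58°.

θ_t ≈ 67.58°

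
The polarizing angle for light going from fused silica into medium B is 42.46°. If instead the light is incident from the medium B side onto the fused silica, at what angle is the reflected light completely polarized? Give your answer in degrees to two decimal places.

θ_B' ≈ 47.54°

tan θ_B' = n₁/n₂ = 1/tan θ_B, so θ_B' = 90° − θ_B.
θ_B' = 90° − 42.46° = 47.54°.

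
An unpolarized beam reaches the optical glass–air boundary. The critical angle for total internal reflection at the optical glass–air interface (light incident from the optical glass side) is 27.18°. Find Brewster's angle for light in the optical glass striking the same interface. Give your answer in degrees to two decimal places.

θ_B ≈ 24.55°

n₂/n₁ = sin θ_c = sin 27.18° = 0.4568.
tan θ_B equals the same ratio, so θ_B = arctan(0.4568) = 24.55°.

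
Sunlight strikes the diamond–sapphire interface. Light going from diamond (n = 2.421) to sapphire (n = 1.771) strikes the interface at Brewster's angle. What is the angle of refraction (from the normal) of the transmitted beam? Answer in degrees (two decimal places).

θ_t ≈ 53.81°

tan θ_B = n₂/n₁ = 1.771/2.421 = 0.7315, so θ_B = 36.19°.
Since θ_B + θ_t = 90° at Brewster incidence, θ_t = 90° − 36.19° = 53.81°.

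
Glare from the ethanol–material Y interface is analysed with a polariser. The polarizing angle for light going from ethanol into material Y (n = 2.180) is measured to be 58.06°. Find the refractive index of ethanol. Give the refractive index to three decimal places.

Brewster's law: tan θ_B = n₂/n₁ (light incident in ethanol, refracted into material Y).
n₁ = n₂ / tan θ_B = 2.180 / tan 58.06° = 1.359.

n ≈ 1.359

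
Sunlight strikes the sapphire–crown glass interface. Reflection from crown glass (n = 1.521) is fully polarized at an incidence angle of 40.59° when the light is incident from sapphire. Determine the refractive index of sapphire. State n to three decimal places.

n ≈ 1.775

Brewster's law: tan θ_B = n₂/n₁ (light incident in sapphire, refracted into crown glass).
n₁ = n₂ / tan θ_B = 1.521 / tan 40.59° = 1.775.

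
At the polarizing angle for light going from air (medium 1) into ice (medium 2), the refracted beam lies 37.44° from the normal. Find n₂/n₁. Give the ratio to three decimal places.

At Brewster incidence θ_B = 90° − θ_t = 90° − 37.44° = 52.56°.
tan θ_B = n₂/n₁, so n₂/n₁ = tan 52.56° = 1.306.

n₂/n₁ ≈ 1.306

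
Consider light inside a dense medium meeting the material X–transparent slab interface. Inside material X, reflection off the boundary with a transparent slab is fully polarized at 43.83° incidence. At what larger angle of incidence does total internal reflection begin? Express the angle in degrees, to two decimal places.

From Brewster, n₂/n₁ = tan θ_B = tan 43.83° = 0.9600.
Then sin θ_c = n₂/n₁ = 0.9600, so θ_c = arcsin 0.9600 = 73.73°.

θ_c ≈ 73.73°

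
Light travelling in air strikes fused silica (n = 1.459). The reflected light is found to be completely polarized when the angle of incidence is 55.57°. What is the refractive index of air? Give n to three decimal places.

n ≈ 1.000

Brewster's law: tan θ_B = n₂/n₁ (light incident in air, refracted into fused silica).
n₁ = n₂ / tan θ_B = 1.459 / tan 55.57° = 1.000.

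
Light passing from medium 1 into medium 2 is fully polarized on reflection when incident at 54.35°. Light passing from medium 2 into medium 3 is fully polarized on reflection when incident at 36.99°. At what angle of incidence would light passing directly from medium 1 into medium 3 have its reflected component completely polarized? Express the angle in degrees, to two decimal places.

θ_B ≈ 46.40°

n₂/n₁ = tan 54.35° = 1.3942 and n₃/n₂ = tan 36.99° = 0.7533.
So n₃/n₁ = (n₂/n₁)(n₃/n₂) = 1.3942 × 0.7533 = 1.0502.
θ_B(1→3) = arctan(1.0502) = 46.40°.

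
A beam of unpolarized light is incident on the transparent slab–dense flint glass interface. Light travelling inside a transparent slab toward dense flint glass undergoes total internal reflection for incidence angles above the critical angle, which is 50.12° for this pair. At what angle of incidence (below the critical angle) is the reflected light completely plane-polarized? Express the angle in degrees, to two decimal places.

sin θ_c = n₂/n₁, so n₂/n₁ = sin 50.12° = 0.7674.
Brewster: tan θ_B = n₂/n₁ = 0.7674.
θ_B = arctan(0.7674) = 37.50°.

θ_B ≈ 37.50°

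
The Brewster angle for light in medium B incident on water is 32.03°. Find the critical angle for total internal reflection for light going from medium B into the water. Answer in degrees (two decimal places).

n₂/n₁ = tan 32.03° = 0.6256; the critical angle satisfies sin θ_c = n₂/n₁.
θ_c = arcsin(0.6256) = 38.73°.

θ_c ≈ 38.73°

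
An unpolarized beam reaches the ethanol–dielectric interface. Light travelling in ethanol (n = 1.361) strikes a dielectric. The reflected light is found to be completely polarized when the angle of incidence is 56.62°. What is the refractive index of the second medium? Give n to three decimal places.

n ≈ 2.066

At Brewster's angle, tan θ_B = n₂/n₁ with n₁ on the incident side (ethanol) and n₂ on the transmitted side (a dielectric).
n₂ = n₁ tan θ_B = 1.361 × tan 56.62° = 2.066.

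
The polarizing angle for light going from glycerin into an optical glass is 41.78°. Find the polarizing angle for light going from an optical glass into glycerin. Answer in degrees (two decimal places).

θ_B' ≈ 48.22°

Reversing the direction swaps n₁ and n₂, so tan θ_B' = 1/tan θ_B and θ_B' = 90° − θ_B.
Hence θ_B' = 90° − 41.78° = 48.22°.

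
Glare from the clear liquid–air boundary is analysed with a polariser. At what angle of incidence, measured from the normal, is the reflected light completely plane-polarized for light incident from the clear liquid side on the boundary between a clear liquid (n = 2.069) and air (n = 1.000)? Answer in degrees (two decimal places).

θ_B ≈ 25.80°

Here n₂/n₁ = 1.000/2.069 = 0.4833, and Brewster's law gives tan θ_B = n₂/n₁. Taking the arctangent, θ_B = 25.80°.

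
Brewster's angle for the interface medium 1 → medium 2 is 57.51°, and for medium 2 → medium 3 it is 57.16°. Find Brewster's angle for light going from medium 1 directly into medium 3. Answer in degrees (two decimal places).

Each Brewster angle gives a ratio: n₂/n₁ = tan 57.51° = 1.5703, n₃/n₂ = tan 57.16° = 1.5493.
n₃/n₁ = 2.4329. Then tan θ_B(1→3) = n₃/n₁, so θ_B(1→3) = arctan(2.4329) = 67.66°.

θ_B ≈ 67.66°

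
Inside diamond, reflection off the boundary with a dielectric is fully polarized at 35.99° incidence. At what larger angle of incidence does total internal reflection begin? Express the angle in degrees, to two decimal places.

tan θ_B = n₂/n₁ = tan 35.99° = 0.7263.
Total internal reflection: sin θ_c = n₂/n₁ = 0.7263.
θ_c = arcsin(0.7263) = 46.58°.

θ_c ≈ 46.58°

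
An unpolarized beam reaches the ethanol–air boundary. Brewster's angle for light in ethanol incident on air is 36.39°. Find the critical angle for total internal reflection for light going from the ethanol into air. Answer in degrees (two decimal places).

θ_c ≈ 47.48°

tan θ_B = n₂/n₁ = tan 36.39° = 0.7370.
Total internal reflection: sin θ_c = n₂/n₁ = 0.7370.
θ_c = arcsin(0.7370) = 47.48°.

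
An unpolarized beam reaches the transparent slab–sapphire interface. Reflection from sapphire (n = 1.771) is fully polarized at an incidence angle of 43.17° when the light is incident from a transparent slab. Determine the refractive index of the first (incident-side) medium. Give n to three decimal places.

Brewster's law: tan θ_B = n₂/n₁ (light incident in a transparent slab, refracted into sapphire).
n₁ = n₂ / tan θ_B = 1.771 / tan 43.17° = 1.888.

n ≈ 1.888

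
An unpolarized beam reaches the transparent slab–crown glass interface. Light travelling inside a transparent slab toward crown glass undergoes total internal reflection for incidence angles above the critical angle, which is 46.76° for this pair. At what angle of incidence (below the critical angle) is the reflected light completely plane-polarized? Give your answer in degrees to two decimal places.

θ_B ≈ 36.07°

n₂/n₁ = sin θ_c = sin 46.76° = 0.7285.
tan θ_B equals the same ratio, so θ_B = arctan(0.7285) = 36.07°.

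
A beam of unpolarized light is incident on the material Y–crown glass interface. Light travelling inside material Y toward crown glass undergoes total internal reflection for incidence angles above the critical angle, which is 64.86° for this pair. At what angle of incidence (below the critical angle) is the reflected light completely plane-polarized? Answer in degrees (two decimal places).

sin θ_c = n₂/n₁, so n₂/n₁ = sin 64.86° = 0.9053.
Brewster: tan θ_B = n₂/n₁ = 0.9053.
θ_B = arctan(0.9053) = 42.15°.

θ_B ≈ 42.15°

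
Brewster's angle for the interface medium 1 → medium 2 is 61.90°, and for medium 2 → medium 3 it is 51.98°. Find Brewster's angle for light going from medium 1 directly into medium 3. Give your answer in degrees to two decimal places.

tan θ_B(1→2) = n₂/n₁ = tan 61.90° = 1.8728.
tan θ_B(2→3) = n₃/n₂ = tan 51.98° = 1.2790.
So n₃/n₁ = (n₂/n₁)(n₃/n₂) = 1.8728 × 1.2790 = 2.3954.
θ_B(1→3) = arctan(2.3954) = 67.34°.

θ_B ≈ 67.34°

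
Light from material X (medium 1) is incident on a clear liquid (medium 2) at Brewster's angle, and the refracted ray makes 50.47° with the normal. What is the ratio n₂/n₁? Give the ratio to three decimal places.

θ_B + θ_t = 90°, so θ_B = 90° − 50.47° = 39.53°.
Then n₂/n₁ = tan θ_B = tan 39.53° = 0.825.

n₂/n₁ ≈ 0.825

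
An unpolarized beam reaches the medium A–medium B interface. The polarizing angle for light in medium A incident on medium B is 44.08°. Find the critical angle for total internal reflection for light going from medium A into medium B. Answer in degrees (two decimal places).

n₂/n₁ = tan 44.08° = 0.9684; the critical angle satisfies sin θ_c = n₂/n₁.
θ_c = arcsin(0.9684) = 75.56°.

θ_c ≈ 75.56°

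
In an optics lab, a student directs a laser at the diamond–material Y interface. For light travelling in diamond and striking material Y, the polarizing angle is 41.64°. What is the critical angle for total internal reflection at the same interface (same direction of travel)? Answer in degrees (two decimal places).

θ_c ≈ 62.76°

From Brewster, n₂/n₁ = tan θ_B = tan 41.64° = 0.8891.
Then sin θ_c = n₂/n₁ = 0.8891, so θ_c = arcsin 0.8891 = 62.76°.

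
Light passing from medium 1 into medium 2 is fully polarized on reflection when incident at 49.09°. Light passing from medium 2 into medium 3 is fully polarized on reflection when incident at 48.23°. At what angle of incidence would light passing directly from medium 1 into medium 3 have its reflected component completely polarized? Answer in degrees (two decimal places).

θ_B ≈ 52.26°

tan θ_B(1→2) = n₂/n₁ = tan 49.09° = 1.1540.
tan θ_B(2→3) = n₃/n₂ = tan 48.23° = 1.1196.
So n₃/n₁ = (n₂/n₁)(n₃/n₂) = 1.1540 × 1.1196 = 1.2921.
θ_B(1→3) = arctan(1.2921) = 52.26°.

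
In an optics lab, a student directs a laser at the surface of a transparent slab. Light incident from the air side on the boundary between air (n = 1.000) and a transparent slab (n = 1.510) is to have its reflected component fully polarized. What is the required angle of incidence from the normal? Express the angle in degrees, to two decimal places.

θ_B ≈ 56.49°

Here n₂/n₁ = 1.510/1.000 = 1.5100, and Brewster's law gives tan θ_B = n₂/n₁.
θ_B = arctan(1.5100) = 56.49°.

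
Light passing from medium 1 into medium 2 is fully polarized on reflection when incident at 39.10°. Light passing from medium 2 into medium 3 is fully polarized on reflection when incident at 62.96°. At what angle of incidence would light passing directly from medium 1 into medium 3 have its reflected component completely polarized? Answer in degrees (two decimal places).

tan θ_B(1→2) = n₂/n₁ = tan 39.10° = 0.8127.
tan θ_B(2→3) = n₃/n₂ = tan 62.96° = 1.9592.
Multiplying, n₃/n₁ = 0.8127 × 1.9592 = 1.5922, and θ_B(1→3) = arctan 1.5922 = 57.87°.

θ_B ≈ 57.87°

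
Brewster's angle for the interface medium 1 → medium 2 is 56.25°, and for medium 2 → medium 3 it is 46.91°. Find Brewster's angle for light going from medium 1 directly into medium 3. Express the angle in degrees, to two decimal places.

θ_B ≈ 57.99°

Each Brewster angle gives a ratio: n₂/n₁ = tan 56.25° = 1.4966, n₃/n₂ = tan 46.91° = 1.0690.
Multiplying, n₃/n₁ = 1.4966 × 1.0690 = 1.5999, and θ_B(1→3) = arctan 1.5999 = 57.99°.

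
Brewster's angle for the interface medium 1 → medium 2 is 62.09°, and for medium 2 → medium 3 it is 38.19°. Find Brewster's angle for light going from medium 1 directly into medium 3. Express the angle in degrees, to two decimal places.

n₂/n₁ = tan 62.09° = 1.8879 and n₃/n₂ = tan 38.19° = 0.7866.
n₃/n₁ = 1.4851. Then tan θ_B(1→3) = n₃/n₁, so θ_B(1→3) = arctan(1.4851) = 56.05°.

θ_B ≈ 56.05°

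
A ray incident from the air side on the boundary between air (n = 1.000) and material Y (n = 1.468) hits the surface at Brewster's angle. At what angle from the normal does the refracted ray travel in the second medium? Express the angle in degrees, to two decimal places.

θ_t ≈ 34.26°

First find Brewster's angle: tan θ_B = 1.468/1.000 = 1.4680, giving θ_B = 55.74°.
Since θ_B + θ_t = 90° at Brewster incidence, θ_t = 90° − 55.74° = 34.26°.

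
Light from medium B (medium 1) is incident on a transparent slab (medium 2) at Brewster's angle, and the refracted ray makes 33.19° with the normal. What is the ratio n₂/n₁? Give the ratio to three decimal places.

n₂/n₁ ≈ 1.529

θ_B + θ_t = 90°, so θ_B = 90° − 33.19° = 56.81°.
tan θ_B = n₂/n₁, so n₂/n₁ = tan 56.81° = 1.529.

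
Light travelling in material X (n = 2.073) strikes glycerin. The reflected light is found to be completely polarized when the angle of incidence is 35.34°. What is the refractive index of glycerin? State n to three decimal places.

n ≈ 1.470

Full polarization of the reflected beam means tan θ_B = n₂/n₁, where n₁ is the incident medium (material X).
n₂ = n₁ tan θ_B = 2.073 × tan 35.34° = 1.470.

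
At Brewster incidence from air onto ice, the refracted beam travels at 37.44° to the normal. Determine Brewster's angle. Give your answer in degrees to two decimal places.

Since the reflected and refracted rays are at right angles at the polarizing angle, θ_B + θ_t = 90°.
So θ_B = 90° − θ_t = 90° − 37.44° = 52.56°.

θ_B ≈ 52.56°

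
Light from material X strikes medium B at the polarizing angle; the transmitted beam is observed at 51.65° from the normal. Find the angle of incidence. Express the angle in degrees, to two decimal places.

θ_B ≈ 38.35°

Brewster's condition makes the reflected and refracted beams perpendicular: θ_B + θ_t = 90°.
So θ_B = 90° − θ_t = 90° − 51.65° = 38.35°.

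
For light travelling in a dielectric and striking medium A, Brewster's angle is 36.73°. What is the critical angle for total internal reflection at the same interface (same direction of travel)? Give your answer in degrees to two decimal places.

θ_c ≈ 48.26°

n₂/n₁ = tan 36.73° = 0.7462; the critical angle satisfies sin θ_c = n₂/n₁.
θ_c = arcsin(0.7462) = 48.26°.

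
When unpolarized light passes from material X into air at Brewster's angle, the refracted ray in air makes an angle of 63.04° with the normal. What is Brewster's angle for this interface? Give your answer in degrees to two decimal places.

θ_B ≈ 26.96°

Since the reflected and refracted rays are at right angles at the polarizing angle, θ_B + θ_t = 90°.
So θ_B = 90° − θ_t = 90° − 63.04° = 26.96°.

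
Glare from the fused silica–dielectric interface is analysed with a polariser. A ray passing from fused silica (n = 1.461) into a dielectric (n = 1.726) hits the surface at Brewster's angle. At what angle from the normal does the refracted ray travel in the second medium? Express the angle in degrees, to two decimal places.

θ_t ≈ 40.25°

First find Brewster's angle: tan θ_B = 1.726/1.461 = 1.1814, giving θ_B = 49.75°.
At Brewster's angle the reflected and refracted rays are perpendicular, so θ_t = 90° − θ_B = 90° − 49.75° = 40.25°.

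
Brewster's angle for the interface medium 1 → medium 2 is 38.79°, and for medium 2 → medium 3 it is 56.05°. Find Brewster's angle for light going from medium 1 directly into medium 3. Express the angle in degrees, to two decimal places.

n₂/n₁ = tan 38.79° = 0.8037 and n₃/n₂ = tan 56.05° = 1.4854.
n₃/n₁ = 1.1938. Then tan θ_B(1→3) = n₃/n₁, so θ_B(1→3) = arctan(1.1938) = 50.05°.

θ_B ≈ 50.05°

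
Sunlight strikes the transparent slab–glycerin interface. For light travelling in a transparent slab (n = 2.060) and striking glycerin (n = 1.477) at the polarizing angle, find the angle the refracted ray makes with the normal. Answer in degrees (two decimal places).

First find Brewster's angle: tan θ_B = 1.477/2.060 = 0.7170, giving θ_B = 35.64°.
At Brewster's angle the reflected and refracted rays are perpendicular, so θ_t = 90° − θ_B = 90° − 35.64° = 54.36°.

θ_t ≈ 54.36°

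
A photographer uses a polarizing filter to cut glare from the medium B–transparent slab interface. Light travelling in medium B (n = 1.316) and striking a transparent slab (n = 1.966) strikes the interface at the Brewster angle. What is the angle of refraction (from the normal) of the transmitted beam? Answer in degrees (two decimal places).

θ_t ≈ 33.80°

tan θ_B = n₂/n₁ = 1.966/1.316 = 1.4939, so θ_B = 56.20°.
At Brewster's angle the reflected and refracted rays are perpendicular, so θ_t = 90° − θ_B = 90° − 56.20° = 33.80°.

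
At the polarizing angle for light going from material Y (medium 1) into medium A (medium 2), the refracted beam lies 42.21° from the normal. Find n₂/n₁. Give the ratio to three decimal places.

n₂/n₁ ≈ 1.102

θ_B + θ_t = 90°, so θ_B = 90° − 42.21° = 47.79°.
Then n₂/n₁ = tan θ_B = tan 47.79° = 1.102.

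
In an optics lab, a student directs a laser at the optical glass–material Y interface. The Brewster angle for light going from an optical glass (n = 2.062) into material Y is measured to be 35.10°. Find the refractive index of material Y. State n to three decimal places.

n ≈ 1.449

Brewster's law: tan θ_B = n₂/n₁ (light incident in an optical glass, refracted into material Y).
n₂ = n₁ tan θ_B = 2.062 × tan 35.10° = 1.449.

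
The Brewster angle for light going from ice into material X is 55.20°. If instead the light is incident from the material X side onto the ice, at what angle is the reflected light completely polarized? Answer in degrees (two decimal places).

Reversing the direction swaps n₁ and n₂, so tan θ_B' = 1/tan θ_B and θ_B' = 90° − θ_B.
Hence θ_B' = 90° − 55.20° = 34.80°.

θ_B' ≈ 34.80°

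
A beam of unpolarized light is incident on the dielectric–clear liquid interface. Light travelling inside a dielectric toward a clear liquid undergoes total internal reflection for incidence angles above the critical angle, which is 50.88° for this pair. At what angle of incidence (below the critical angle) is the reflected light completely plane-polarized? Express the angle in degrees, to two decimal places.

sin θ_c = n₂/n₁, so n₂/n₁ = sin 50.88° = 0.7758.
Brewster: tan θ_B = n₂/n₁ = 0.7758.
θ_B = arctan(0.7758) = 37.81°.

θ_B ≈ 37.81°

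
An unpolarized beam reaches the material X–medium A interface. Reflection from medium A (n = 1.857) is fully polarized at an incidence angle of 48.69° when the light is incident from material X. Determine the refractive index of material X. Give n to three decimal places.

At Brewster's angle, tan θ_B = n₂/n₁ with n₁ on the incident side (material X) and n₂ on the transmitted side (medium A).
n₁ = n₂ / tan θ_B = 1.857 / tan 48.69° = 1.632.

n ≈ 1.632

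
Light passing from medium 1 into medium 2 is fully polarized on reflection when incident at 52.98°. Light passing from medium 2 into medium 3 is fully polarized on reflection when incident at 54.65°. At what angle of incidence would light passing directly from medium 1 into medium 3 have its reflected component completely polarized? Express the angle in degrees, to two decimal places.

θ_B ≈ 61.86°

tan θ_B(1→2) = n₂/n₁ = tan 52.98° = 1.3261.
tan θ_B(2→3) = n₃/n₂ = tan 54.65° = 1.4097.
Multiplying, n₃/n₁ = 1.3261 × 1.4097 = 1.8694, and θ_B(1→3) = arctan 1.8694 = 61.86°.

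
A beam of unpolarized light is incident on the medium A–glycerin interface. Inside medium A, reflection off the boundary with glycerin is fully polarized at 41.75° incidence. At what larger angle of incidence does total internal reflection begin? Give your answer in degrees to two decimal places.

θ_c ≈ 63.19°

n₂/n₁ = tan 41.75° = 0.8925; the critical angle satisfies sin θ_c = n₂/n₁.
θ_c = arcsin(0.8925) = 63.19°.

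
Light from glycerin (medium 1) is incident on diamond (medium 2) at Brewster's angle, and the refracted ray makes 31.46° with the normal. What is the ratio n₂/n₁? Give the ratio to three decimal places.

n₂/n₁ ≈ 1.634

θ_B + θ_t = 90°, so θ_B = 90° − 31.46° = 58.54°.
tan θ_B = n₂/n₁, so n₂/n₁ = tan 58.54° = 1.634.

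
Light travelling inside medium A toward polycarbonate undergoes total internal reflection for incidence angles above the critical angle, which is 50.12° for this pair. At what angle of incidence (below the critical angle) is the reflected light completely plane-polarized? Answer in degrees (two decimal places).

n₂/n₁ = sin θ_c = sin 50.12° = 0.7674.
tan θ_B equals the same ratio, so θ_B = arctan(0.7674) = 37.50°.

θ_B ≈ 37.50°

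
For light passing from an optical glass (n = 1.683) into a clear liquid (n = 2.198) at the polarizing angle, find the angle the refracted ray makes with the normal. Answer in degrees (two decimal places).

θ_t ≈ 37.44°

θ_B = arctan(n₂/n₁) = arctan(2.198/1.683) = 52.56°.
The refracted ray is perpendicular to the reflected ray, so θ_t = 90° − θ_B = 37.44°.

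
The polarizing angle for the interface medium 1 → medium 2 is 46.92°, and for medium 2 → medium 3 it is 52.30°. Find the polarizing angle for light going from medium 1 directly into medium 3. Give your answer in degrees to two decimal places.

θ_B ≈ 54.14°

Each Brewster angle gives a ratio: n₂/n₁ = tan 46.92° = 1.0694, n₃/n₂ = tan 52.30° = 1.2938.
Multiplying, n₃/n₁ = 1.0694 × 1.2938 = 1.3836, and θ_B(1→3) = arctan 1.3836 = 54.14°.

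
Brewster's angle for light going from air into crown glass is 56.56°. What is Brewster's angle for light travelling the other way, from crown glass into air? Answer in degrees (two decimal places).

tan θ_B' = n₁/n₂ = 1/tan θ_B, so θ_B' = 90° − θ_B.
θ_B' = 90° − 56.56° = 33.44°.

θ_B' ≈ 33.44°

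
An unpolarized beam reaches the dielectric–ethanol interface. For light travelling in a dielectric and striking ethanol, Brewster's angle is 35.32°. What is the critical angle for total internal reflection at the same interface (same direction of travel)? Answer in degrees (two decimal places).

tan θ_B = n₂/n₁ = tan 35.32° = 0.7086.
Total internal reflection: sin θ_c = n₂/n₁ = 0.7086.
θ_c = arcsin(0.7086) = 45.12°.

θ_c ≈ 45.12°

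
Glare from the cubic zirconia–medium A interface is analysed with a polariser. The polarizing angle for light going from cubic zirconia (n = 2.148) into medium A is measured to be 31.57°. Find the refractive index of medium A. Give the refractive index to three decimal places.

n ≈ 1.320

Brewster's law: tan θ_B = n₂/n₁ (light incident in cubic zirconia, refracted into medium A).
n₂ = n₁ tan θ_B = 2.148 × tan 31.57° = 1.320.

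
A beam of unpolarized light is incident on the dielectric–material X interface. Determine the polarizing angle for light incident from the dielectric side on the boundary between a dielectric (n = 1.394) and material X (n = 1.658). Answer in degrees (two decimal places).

Here n₂/n₁ = 1.658/1.394 = 1.1894, and Brewster's law gives tan θ_B = n₂/n₁.
So θ_B = arctan 1.1894 = 49.94°.

θ_B ≈ 49.94°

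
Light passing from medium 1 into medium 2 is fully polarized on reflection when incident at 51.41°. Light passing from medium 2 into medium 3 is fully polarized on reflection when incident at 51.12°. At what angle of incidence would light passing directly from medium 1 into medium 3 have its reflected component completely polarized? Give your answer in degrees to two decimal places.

θ_B ≈ 57.24°

n₂/n₁ = tan 51.41° = 1.2531 and n₃/n₂ = tan 51.12° = 1.2402.
n₃/n₁ = 1.5541. Then tan θ_B(1→3) = n₃/n₁, so θ_B(1→3) = arctan(1.5541) = 57.24°.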